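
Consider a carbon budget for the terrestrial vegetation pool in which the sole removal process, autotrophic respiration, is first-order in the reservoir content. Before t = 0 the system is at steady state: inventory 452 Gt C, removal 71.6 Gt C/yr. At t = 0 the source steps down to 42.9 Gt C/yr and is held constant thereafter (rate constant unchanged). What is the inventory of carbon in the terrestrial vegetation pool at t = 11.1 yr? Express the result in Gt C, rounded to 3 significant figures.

302 Gt C

τ = M₀/F₀ = 452/71.6 = 6.313 yr; rate constant k = 1/τ.
New steady state M_∞ = F₁/k = F₁·τ = 42.9 × 6.313 = 270.82 Gt C.
M(t) = M_∞ + (M₀ − M_∞)·e^(−t/τ); t/τ = 11.1/6.313 = 1.758, so e^(−t/τ) = 0.1723.
M(t) = 270.82 + 181.2 × 0.1723 = 302.04 Gt C.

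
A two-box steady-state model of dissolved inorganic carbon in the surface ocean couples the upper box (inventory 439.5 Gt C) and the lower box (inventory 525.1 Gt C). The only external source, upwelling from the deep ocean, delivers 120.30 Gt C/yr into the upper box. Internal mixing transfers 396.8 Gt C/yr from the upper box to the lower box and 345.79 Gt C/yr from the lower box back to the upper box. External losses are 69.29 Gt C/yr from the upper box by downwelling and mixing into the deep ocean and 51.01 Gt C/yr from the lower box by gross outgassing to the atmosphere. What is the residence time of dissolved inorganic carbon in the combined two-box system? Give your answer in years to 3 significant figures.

8.02 yr

For the system as a whole, the A↔B exchange is internal and contributes nothing to the throughput; only the external sinks remove mass.
M_total = 439.5 + 525.1 = 964.60 Gt C.
ΣF_external_out = 69.29 + 51.01 = 120.30 Gt C/yr.
τ = M_total / ΣF_ext = 964.60 / 120.30 = 8.018 yr.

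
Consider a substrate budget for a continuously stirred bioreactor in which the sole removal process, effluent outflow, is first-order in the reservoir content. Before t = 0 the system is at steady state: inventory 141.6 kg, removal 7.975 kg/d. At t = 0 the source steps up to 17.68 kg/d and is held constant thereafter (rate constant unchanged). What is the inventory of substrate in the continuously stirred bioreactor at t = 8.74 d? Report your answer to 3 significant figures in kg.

209 kg

Residence time τ = M₀/F₀ = 17.76 d. The eventual steady state is M_∞ = M₀·(F₁/F₀) = 141.6 × 17.68/7.975 = 313.92 kg.
The anomaly ΔM(t) = M(t) − M_∞ decays as ΔM₀·e^(−t/τ) with ΔM₀ = 141.6 − 313.92 = −172.3 kg.
At t = 8.74 d, e^(−t/τ) = e^(−0.4922) = 0.6113, so ΔM = −105.3 kg and M = 313.92 − 105.3 = 208.59 kg.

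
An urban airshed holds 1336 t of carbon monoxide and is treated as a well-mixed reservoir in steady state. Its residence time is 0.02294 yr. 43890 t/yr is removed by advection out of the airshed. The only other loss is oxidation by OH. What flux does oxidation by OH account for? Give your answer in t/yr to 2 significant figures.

14000 t/yr

Total removal F = M/τ = 1336 / 0.02294 = 58240 t/yr.
Oxidation by OH = F − (43890) = 58240 − 43890 = 14350 t/yr.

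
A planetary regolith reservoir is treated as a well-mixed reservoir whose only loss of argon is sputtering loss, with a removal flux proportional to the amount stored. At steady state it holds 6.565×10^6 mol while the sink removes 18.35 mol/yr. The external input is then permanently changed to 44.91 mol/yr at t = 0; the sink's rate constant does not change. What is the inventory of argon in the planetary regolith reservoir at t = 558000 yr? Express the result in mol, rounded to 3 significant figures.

τ = M₀/F₀ = 6.565×10^6/18.35 = 357800 yr; rate constant k = 1/τ.
New steady state M_∞ = F₁/k = F₁·τ = 44.91 × 357800 = 1.6067×10^7 mol.
M(t) = M_∞ + (M₀ − M_∞)·e^(−t/τ); t/τ = 558000/357800 = 1.560, so e^(−t/τ) = 0.2102.
M(t) = 1.6067×10^7 − 9.502×10^6 × 0.2102 = 1.4070×10^7 mol.

1.41×10^7 mol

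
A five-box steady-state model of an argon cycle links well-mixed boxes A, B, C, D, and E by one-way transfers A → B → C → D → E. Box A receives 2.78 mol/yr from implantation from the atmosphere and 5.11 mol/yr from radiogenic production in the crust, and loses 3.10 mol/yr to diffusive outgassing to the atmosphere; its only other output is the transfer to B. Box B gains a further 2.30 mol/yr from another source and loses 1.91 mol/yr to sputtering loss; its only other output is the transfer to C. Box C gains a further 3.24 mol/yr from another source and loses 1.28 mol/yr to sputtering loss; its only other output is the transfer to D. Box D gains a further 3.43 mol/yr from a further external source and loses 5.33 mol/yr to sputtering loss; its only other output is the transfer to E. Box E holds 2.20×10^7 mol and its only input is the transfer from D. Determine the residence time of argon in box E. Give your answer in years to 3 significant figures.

4.20×10^6 yr

Box A: F(A→B) = (2.78 + 5.11) − 3.10 = 4.7900 mol/yr.
Box B: F(B→C) = (4.7900 + 2.30) − 1.91 = 5.1800 mol/yr.
Box C: F(C→D) = (5.1800 + 3.24) − 1.28 = 7.1400 mol/yr.
Box D: F(D→E) = (7.1400 + 3.43) − 5.33 = 5.2400 mol/yr.
Box E throughput = its input = 5.2400 mol/yr; τ = 2.20×10^7 / 5.2400 = 4.198×10^6 yr.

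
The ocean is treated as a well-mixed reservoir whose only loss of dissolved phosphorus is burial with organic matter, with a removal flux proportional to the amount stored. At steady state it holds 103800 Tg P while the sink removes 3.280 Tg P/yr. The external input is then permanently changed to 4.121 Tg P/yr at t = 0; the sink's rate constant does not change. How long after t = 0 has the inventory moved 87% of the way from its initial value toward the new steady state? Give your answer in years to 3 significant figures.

64600 yr

τ = M₀/F₀ = 103800/3.280 = 31650 yr.
The remaining gap fraction is e^(−t/τ); 87% covered ⇒ e^(−t/τ) = 0.130.
t = −τ ln(0.130) = 31650 × 2.040 = 64570 yr.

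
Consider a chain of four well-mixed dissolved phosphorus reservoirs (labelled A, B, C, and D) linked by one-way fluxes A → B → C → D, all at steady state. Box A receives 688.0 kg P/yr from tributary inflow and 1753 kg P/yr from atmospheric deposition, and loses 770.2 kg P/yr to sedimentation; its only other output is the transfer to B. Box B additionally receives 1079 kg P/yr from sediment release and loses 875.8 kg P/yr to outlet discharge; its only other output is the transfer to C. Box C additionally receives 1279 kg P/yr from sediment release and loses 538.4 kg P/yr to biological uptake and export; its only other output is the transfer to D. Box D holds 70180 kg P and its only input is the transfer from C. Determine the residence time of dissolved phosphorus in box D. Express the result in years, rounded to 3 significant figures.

26.8 yr

Box A: F(A→B) = (688.0 + 1753) − 770.2 = 1670.8 kg P/yr.
Box B: F(B→C) = (1670.8 + 1079) − 875.8 = 1874.0 kg P/yr.
Box C: F(C→D) = (1874.0 + 1279) − 538.4 = 2614.6 kg P/yr.
Box D throughput = its input = 2614.6 kg P/yr; τ = 70180 / 2614.6 = 26.84 yr.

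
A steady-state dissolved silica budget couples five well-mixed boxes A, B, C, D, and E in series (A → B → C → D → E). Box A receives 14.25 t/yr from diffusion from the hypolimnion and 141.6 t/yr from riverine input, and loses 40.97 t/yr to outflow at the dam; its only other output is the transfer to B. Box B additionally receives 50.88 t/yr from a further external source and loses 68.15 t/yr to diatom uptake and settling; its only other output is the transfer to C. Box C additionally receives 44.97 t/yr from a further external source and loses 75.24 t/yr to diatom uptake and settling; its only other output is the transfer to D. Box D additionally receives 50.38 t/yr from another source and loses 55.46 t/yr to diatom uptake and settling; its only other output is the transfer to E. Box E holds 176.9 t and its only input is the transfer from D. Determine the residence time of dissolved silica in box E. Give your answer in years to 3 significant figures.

2.84 yr

Box A: F(A→B) = (14.25 + 141.6) − 40.97 = 114.88 t/yr.
Box B: F(B→C) = (114.88 + 50.88) − 68.15 = 97.610 t/yr.
Box C: F(C→D) = (97.610 + 44.97) − 75.24 = 67.340 t/yr.
Box D: F(D→E) = (67.340 + 50.38) − 55.46 = 62.260 t/yr.
Box E throughput = its input = 62.260 t/yr; τ = 176.9 / 62.260 = 2.841 yr.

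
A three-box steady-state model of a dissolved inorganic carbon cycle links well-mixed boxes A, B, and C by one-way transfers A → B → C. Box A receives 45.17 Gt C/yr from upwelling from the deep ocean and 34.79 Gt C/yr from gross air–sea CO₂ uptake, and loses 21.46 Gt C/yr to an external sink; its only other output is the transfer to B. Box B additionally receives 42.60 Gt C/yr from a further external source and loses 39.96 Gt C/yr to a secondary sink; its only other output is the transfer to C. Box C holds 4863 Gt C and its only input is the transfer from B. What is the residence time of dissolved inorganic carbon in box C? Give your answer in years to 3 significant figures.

Box A: F(A→B) = (45.17 + 34.79) − 21.46 = 58.500 Gt C/yr.
Box B: F(B→C) = (58.500 + 42.60) − 39.96 = 61.140 Gt C/yr.
Box C throughput = its input = 61.140 Gt C/yr; τ = 4863 / 61.140 = 79.54 yr.

79.5 yr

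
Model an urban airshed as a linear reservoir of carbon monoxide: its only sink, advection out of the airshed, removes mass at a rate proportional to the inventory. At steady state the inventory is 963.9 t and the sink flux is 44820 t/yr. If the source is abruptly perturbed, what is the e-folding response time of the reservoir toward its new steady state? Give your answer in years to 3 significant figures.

0.0215 yr

For a linear reservoir the response time equals the residence time τ = M/F.
τ = 963.9 / 44820 = 0.02151 yr.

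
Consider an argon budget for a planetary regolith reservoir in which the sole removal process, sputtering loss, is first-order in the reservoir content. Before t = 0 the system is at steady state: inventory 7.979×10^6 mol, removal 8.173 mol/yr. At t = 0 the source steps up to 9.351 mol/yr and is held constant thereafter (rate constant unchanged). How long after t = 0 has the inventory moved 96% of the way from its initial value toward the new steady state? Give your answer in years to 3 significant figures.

τ = M₀/F₀ = 7.979×10^6/8.173 = 976300 yr.
The remaining gap fraction is e^(−t/τ); 96% covered ⇒ e^(−t/τ) = 0.0400.
t = −τ ln(0.0400) = 976300 × 3.219 = 3.142×10^6 yr.

3.14×10^6 yr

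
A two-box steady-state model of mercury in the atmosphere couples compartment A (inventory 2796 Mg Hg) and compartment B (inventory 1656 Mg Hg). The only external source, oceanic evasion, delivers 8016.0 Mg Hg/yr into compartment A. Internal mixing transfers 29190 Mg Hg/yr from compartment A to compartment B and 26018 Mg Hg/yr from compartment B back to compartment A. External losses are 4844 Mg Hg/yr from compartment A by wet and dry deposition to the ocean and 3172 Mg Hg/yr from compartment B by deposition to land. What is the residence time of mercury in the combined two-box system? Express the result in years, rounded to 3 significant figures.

0.555 yr

Residence time in the combined system uses the total inventory and the total *external* removal — internal exchanges between the two boxes cancel.
M_total = 2796 + 1656 = 4452.0 Mg Hg.
ΣF_external_out = 4844 + 3172 = 8016.0 Mg Hg/yr.
τ = M_total / ΣF_ext = 4452.0 / 8016.0 = 0.5554 yr.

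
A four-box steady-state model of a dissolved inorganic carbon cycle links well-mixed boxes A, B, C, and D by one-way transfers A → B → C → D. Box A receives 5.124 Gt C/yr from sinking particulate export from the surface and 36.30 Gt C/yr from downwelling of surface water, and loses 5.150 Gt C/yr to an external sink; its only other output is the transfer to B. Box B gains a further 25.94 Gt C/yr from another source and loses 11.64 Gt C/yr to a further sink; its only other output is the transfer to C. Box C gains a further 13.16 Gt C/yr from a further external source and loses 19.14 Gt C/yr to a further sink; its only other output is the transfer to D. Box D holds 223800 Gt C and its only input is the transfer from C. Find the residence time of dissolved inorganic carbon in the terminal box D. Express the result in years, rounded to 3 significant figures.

5020 yr

Box A: F(A→B) = (5.124 + 36.30) − 5.150 = 36.274 Gt C/yr.
Box B: F(B→C) = (36.274 + 25.94) − 11.64 = 50.574 Gt C/yr.
Box C: F(C→D) = (50.574 + 13.16) − 19.14 = 44.594 Gt C/yr.
Box D throughput = its input = 44.594 Gt C/yr; τ = 223800 / 44.594 = 5019 yr.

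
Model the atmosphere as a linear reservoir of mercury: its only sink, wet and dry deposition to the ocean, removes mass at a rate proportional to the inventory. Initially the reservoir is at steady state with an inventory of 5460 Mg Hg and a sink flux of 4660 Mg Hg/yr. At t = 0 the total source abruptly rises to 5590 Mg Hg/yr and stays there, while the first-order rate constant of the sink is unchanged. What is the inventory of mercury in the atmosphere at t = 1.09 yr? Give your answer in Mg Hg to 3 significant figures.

6120 Mg Hg

Residence time τ = M₀/F₀ = 1.172 yr. The eventual steady state is M_∞ = M₀·(F₁/F₀) = 5460 × 5590/4660 = 6549.7 Mg Hg.
The anomaly ΔM(t) = M(t) − M_∞ decays as ΔM₀·e^(−t/τ) with ΔM₀ = 5460 − 6549.7 = −1090 Mg Hg.
At t = 1.09 yr, e^(−t/τ) = e^(−0.9303) = 0.3944, so ΔM = −429.8 Mg Hg and M = 6549.7 − 429.8 = 6119.9 Mg Hg.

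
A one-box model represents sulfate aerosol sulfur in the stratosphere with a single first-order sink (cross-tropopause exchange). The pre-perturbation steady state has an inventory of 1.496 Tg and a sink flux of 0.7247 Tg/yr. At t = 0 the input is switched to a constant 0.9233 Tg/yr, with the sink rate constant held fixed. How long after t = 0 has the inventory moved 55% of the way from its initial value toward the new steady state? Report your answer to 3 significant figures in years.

1.65 yr

τ = M₀/F₀ = 1.496/0.7247 = 2.064 yr.
The remaining gap fraction is e^(−t/τ); 55% covered ⇒ e^(−t/τ) = 0.450.
t = −τ ln(0.450) = 2.064 × 0.7985 = 1.648 yr.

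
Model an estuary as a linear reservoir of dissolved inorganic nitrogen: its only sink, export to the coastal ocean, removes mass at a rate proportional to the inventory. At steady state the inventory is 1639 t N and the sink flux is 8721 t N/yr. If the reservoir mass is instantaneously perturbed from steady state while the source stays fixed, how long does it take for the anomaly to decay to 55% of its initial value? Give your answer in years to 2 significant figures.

0.11 yr

For a linear reservoir the anomaly decays as exp(−t/τ) with τ = M/F = 1639/8721 = 0.1879 yr.
exp(−t/τ) = 0.55 ⇒ t = −τ ln(0.55) = 0.1879 × 0.5978 = 0.1124 yr.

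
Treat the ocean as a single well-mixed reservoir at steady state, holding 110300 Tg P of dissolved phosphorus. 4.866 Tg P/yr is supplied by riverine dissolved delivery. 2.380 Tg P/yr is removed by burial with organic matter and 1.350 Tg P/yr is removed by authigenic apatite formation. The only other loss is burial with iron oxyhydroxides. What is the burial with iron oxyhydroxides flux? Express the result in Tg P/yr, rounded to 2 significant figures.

1.1 Tg P/yr

At steady state ΣF_in = ΣF_out.
ΣF_in = 4.8660 Tg P/yr.
Burial with iron oxyhydroxides flux = ΣF_in − (2.380 + 1.350) = 4.8660 − 3.730 = 1.136 Tg P/yr.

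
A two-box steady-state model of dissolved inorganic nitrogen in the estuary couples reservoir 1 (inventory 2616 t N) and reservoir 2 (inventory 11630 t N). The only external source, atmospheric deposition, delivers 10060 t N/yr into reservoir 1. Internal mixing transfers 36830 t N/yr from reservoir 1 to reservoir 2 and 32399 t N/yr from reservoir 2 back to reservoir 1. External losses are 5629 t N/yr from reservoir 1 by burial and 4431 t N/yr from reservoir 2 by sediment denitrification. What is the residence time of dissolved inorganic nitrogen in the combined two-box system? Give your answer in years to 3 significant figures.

1.42 yr

Residence time in the combined system uses the total inventory and the total *external* removal — internal exchanges between the two boxes cancel.
M_total = 2616 + 11630 = 14246 t N.
ΣF_external_out = 5629 + 4431 = 10060 t N/yr.
τ = M_total / ΣF_ext = 14246 / 10060 = 1.416 yr.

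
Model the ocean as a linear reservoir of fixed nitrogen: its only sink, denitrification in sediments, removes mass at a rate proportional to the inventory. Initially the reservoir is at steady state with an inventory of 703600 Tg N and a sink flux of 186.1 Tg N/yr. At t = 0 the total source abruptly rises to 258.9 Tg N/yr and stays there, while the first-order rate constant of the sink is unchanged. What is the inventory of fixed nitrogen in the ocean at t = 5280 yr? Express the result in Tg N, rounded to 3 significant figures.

The sink rate constant is k = F₀/M₀ = 186.1/703600 = 0.0002645 yr⁻¹.
Solving dM/dt = F₁ − kM with M(0) = M₀ gives M(t) = F₁/k + (M₀ − F₁/k)·e^(−kt).
F₁/k = 258.9/0.0002645 = 978840 Tg N; kt = 0.0002645 × 5280 = 1.397, e^(−kt) = 0.2475.
M(5280) = 978840 + (703600 − 978840) × 0.2475 = 978840 − 68110 = 910730 Tg N.

911000 Tg N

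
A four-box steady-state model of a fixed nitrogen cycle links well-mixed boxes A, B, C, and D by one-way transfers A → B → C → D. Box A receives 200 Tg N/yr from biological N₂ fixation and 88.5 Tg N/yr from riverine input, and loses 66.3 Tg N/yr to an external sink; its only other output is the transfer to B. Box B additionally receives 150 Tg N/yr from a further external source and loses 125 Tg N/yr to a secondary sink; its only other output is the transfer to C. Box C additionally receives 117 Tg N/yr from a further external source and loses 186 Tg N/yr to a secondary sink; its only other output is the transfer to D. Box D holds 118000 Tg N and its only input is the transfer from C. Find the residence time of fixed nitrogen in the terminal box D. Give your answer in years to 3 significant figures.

662 yr

Box A: F(A→B) = (200 + 88.5) − 66.3 = 222.20 Tg N/yr.
Box B: F(B→C) = (222.20 + 150) − 125 = 247.20 Tg N/yr.
Box C: F(C→D) = (247.20 + 117) − 186 = 178.20 Tg N/yr.
Box D throughput = its input = 178.20 Tg N/yr; τ = 118000 / 178.20 = 662.2 yr.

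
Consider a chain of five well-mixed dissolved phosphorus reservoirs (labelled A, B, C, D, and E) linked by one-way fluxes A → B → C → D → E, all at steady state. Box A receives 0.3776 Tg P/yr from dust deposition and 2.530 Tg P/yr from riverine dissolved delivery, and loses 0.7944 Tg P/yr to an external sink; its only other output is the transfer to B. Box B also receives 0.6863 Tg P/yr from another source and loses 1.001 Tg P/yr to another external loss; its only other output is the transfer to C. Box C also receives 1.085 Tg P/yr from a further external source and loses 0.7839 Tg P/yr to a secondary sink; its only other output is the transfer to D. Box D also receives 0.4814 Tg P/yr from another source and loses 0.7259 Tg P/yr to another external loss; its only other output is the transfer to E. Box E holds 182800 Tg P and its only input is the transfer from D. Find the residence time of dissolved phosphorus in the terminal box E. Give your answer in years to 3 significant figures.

Box A: F(A→B) = (0.3776 + 2.530) − 0.7944 = 2.1132 Tg P/yr.
Box B: F(B→C) = (2.1132 + 0.6863) − 1.001 = 1.7985 Tg P/yr.
Box C: F(C→D) = (1.7985 + 1.085) − 0.7839 = 2.0996 Tg P/yr.
Box D: F(D→E) = (2.0996 + 0.4814) − 0.7259 = 1.8551 Tg P/yr.
Box E throughput = its input = 1.8551 Tg P/yr; τ = 182800 / 1.8551 = 98540 yr.

98500 yr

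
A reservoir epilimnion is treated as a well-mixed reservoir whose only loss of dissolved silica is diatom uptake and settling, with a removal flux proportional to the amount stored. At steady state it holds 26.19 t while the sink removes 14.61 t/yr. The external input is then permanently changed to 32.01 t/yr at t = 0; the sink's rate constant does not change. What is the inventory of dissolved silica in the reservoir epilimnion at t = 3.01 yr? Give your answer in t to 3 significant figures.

51.6 t

Residence time τ = M₀/F₀ = 1.793 yr. The eventual steady state is M_∞ = M₀·(F₁/F₀) = 26.19 × 32.01/14.61 = 57.381 t.
The anomaly ΔM(t) = M(t) − M_∞ decays as ΔM₀·e^(−t/τ) with ΔM₀ = 26.19 − 57.381 = −31.19 t.
At t = 3.01 yr, e^(−t/τ) = e^(−1.679) = 0.1865, so ΔM = −5.818 t and M = 57.381 − 5.818 = 51.563 t.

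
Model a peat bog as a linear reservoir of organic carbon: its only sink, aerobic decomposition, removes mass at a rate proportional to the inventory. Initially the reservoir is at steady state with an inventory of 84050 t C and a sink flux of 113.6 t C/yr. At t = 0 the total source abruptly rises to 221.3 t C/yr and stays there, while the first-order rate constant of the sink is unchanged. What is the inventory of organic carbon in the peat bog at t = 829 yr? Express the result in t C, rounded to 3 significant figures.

Residence time τ = M₀/F₀ = 739.9 yr. The eventual steady state is M_∞ = M₀·(F₁/F₀) = 84050 × 221.3/113.6 = 163730 t C.
The anomaly ΔM(t) = M(t) − M_∞ decays as ΔM₀·e^(−t/τ) with ΔM₀ = 84050 − 163730 = −79680 t C.
At t = 829 yr, e^(−t/τ) = e^(−1.120) = 0.3261, so ΔM = −25990 t C and M = 163730 − 25990 = 137750 t C.

138000 t C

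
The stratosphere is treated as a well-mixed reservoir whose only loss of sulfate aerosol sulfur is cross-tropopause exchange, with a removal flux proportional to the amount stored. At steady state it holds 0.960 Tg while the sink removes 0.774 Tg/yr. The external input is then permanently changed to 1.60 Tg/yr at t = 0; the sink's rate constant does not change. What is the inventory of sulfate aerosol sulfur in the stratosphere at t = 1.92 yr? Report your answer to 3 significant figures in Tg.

1.77 Tg

The sink rate constant is k = F₀/M₀ = 0.774/0.960 = 0.8063 yr⁻¹.
Solving dM/dt = F₁ − kM with M(0) = M₀ gives M(t) = F₁/k + (M₀ − F₁/k)·e^(−kt).
F₁/k = 1.60/0.8063 = 1.9845 Tg; kt = 0.8063 × 1.92 = 1.548, e^(−kt) = 0.2127.
M(1.92) = 1.9845 + (0.960 − 1.9845) × 0.2127 = 1.9845 − 0.2179 = 1.7666 Tg.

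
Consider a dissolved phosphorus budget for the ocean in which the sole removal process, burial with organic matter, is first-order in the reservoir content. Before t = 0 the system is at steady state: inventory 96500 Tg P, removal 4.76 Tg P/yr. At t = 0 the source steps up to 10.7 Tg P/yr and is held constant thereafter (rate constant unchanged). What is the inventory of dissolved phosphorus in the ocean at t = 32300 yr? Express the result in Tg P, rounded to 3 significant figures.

192000 Tg P

Residence time τ = M₀/F₀ = 20270 yr. The eventual steady state is M_∞ = M₀·(F₁/F₀) = 96500 × 10.7/4.76 = 216920 Tg P.
The anomaly ΔM(t) = M(t) − M_∞ decays as ΔM₀·e^(−t/τ) with ΔM₀ = 96500 − 216920 = −120400 Tg P.
At t = 32300 yr, e^(−t/τ) = e^(−1.593) = 0.2033, so ΔM = −24480 Tg P and M = 216920 − 24480 = 192440 Tg P.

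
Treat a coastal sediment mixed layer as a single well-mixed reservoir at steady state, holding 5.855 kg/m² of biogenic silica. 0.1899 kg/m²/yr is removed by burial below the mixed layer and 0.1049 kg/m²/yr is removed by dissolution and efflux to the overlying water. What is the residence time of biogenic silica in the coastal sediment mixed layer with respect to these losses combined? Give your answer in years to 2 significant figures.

20 yr

Total removal = 0.1899 + 0.1049 = 0.29480 kg/m²/yr.
τ = M / ΣF_out = 5.855 / 0.29480 = 19.86 yr.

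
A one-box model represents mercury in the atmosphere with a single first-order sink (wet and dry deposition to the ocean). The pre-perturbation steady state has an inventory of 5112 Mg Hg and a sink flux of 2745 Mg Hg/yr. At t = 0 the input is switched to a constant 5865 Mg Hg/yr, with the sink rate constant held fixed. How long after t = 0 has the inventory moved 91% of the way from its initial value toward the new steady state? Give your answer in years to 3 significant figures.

τ = M₀/F₀ = 5112/2745 = 1.862 yr.
The remaining gap fraction is e^(−t/τ); 91% covered ⇒ e^(−t/τ) = 0.0900.
t = −τ ln(0.0900) = 1.862 × 2.408 = 4.484 yr.

4.48 yr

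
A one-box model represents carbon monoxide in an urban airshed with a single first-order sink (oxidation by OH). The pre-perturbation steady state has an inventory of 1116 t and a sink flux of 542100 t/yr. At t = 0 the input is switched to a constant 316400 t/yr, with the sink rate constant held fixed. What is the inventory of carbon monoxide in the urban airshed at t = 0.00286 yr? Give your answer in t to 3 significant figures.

The sink rate constant is k = F₀/M₀ = 542100/1116 = 485.8 yr⁻¹.
Solving dM/dt = F₁ − kM with M(0) = M₀ gives M(t) = F₁/k + (M₀ − F₁/k)·e^(−kt).
F₁/k = 316400/485.8 = 651.36 t; kt = 485.8 × 0.00286 = 1.389, e^(−kt) = 0.2493.
M(0.00286) = 651.36 + (1116 − 651.36) × 0.2493 = 651.36 + 115.8 = 767.18 t.

767 t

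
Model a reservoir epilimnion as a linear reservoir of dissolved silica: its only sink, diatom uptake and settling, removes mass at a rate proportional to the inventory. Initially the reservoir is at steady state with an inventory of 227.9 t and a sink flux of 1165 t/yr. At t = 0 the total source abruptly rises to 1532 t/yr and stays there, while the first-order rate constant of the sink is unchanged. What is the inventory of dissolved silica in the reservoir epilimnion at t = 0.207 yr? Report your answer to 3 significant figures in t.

The sink rate constant is k = F₀/M₀ = 1165/227.9 = 5.112 yr⁻¹.
Solving dM/dt = F₁ − kM with M(0) = M₀ gives M(t) = F₁/k + (M₀ − F₁/k)·e^(−kt).
F₁/k = 1532/5.112 = 299.69 t; kt = 5.112 × 0.207 = 1.058, e^(−kt) = 0.3471.
M(0.207) = 299.69 + (227.9 − 299.69) × 0.3471 = 299.69 − 24.92 = 274.77 t.

275 t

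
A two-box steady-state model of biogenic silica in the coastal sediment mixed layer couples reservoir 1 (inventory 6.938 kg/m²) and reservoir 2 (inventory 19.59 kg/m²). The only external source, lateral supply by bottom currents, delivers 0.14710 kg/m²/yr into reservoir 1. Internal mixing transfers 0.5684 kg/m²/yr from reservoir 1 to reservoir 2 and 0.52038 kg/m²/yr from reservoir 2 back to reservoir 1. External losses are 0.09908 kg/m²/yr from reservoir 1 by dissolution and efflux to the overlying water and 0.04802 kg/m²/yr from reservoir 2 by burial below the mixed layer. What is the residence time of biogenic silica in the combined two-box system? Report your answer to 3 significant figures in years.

For the system as a whole, the A↔B exchange is internal and contributes nothing to the throughput; only the external sinks remove mass.
M_total = 6.938 + 19.59 = 26.528 kg/m².
ΣF_external_out = 0.09908 + 0.04802 = 0.14710 kg/m²/yr.
τ = M_total / ΣF_ext = 26.528 / 0.14710 = 180.3 yr.

180 yr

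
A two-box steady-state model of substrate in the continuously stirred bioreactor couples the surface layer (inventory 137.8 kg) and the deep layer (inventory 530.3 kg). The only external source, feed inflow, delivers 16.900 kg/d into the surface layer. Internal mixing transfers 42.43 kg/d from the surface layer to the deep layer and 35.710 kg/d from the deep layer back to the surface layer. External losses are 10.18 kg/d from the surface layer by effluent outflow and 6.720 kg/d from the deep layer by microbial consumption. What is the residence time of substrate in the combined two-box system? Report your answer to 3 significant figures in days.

Residence time in the combined system uses the total inventory and the total *external* removal — internal exchanges between the two boxes cancel.
M_total = 137.8 + 530.3 = 668.10 kg.
ΣF_external_out = 10.18 + 6.720 = 16.900 kg/d.
τ = M_total / ΣF_ext = 668.10 / 16.900 = 39.53 d.

39.5 d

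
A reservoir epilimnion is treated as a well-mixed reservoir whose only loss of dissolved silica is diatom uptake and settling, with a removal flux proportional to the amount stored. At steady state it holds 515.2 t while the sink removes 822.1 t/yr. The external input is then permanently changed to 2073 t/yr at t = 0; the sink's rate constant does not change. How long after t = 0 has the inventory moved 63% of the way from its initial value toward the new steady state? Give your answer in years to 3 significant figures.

0.623 yr

τ = M₀/F₀ = 515.2/822.1 = 0.6267 yr.
The remaining gap fraction is e^(−t/τ); 63% covered ⇒ e^(−t/τ) = 0.370.
t = −τ ln(0.370) = 0.6267 × 0.9943 = 0.6231 yr.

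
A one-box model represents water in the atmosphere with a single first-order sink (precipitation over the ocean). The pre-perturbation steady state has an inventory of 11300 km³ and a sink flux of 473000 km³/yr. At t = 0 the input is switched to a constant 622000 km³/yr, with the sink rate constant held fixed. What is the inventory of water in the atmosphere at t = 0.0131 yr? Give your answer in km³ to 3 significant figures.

12800 km³

Residence time τ = M₀/F₀ = 0.02389 yr. The eventual steady state is M_∞ = M₀·(F₁/F₀) = 11300 × 622000/473000 = 14860 km³.
The anomaly ΔM(t) = M(t) − M_∞ decays as ΔM₀·e^(−t/τ) with ΔM₀ = 11300 − 14860 = −3560 km³.
At t = 0.0131 yr, e^(−t/τ) = e^(−0.5483) = 0.5779, so ΔM = −2057 km³ and M = 14860 − 2057 = 12802 km³.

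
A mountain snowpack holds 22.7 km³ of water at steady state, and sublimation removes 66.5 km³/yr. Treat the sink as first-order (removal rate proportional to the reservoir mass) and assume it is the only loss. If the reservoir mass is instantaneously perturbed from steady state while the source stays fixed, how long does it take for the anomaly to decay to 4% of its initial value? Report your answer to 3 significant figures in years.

1.10 yr

For a linear reservoir the anomaly decays as exp(−t/τ) with τ = M/F = 22.7/66.5 = 0.3414 yr.
exp(−t/τ) = 0.04 ⇒ t = −τ ln(0.04) = 0.3414 × 3.219 = 1.099 yr.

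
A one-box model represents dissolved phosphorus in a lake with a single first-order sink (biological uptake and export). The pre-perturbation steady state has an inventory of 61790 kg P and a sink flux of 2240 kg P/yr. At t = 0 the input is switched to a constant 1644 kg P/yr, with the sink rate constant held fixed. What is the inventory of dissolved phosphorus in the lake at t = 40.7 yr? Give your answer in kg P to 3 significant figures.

The sink rate constant is k = F₀/M₀ = 2240/61790 = 0.03625 yr⁻¹.
Solving dM/dt = F₁ − kM with M(0) = M₀ gives M(t) = F₁/k + (M₀ − F₁/k)·e^(−kt).
F₁/k = 1644/0.03625 = 45349 kg P; kt = 0.03625 × 40.7 = 1.475, e^(−kt) = 0.2287.
M(40.7) = 45349 + (61790 − 45349) × 0.2287 = 45349 + 3760 = 49109 kg P.

49100 kg P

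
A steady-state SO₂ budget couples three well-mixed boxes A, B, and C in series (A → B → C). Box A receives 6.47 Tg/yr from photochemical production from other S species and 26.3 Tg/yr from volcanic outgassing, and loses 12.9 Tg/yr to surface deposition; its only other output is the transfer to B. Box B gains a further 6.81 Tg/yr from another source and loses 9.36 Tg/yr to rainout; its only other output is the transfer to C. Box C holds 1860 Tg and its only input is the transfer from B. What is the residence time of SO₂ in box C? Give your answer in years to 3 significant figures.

Box A: F(A→B) = (6.47 + 26.3) − 12.9 = 19.870 Tg/yr.
Box B: F(B→C) = (19.870 + 6.81) − 9.36 = 17.320 Tg/yr.
Box C throughput = its input = 17.320 Tg/yr; τ = 1860 / 17.320 = 107.4 yr.

107 yr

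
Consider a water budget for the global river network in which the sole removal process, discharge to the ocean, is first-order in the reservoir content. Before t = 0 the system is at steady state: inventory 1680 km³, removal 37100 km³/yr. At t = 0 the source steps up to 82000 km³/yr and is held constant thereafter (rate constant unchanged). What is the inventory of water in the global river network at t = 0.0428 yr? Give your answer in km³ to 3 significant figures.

τ = M₀/F₀ = 1680/37100 = 0.04528 yr; rate constant k = 1/τ.
New steady state M_∞ = F₁/k = F₁·τ = 82000 × 0.04528 = 3713.2 km³.
M(t) = M_∞ + (M₀ − M_∞)·e^(−t/τ); t/τ = 0.0428/0.04528 = 0.9452, so e^(−t/τ) = 0.3886.
M(t) = 3713.2 − 2033 × 0.3886 = 2923.1 km³.

2920 km³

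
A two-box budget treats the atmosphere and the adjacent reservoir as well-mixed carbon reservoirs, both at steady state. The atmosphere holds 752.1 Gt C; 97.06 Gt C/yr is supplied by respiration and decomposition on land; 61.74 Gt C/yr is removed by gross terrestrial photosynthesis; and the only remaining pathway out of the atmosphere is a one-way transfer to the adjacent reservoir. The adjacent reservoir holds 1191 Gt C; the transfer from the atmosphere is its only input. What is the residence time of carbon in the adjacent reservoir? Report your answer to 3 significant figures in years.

33.7 yr

Balance the atmosphere: ΣF_in = 97.060 Gt C/yr.
Transfer to the adjacent reservoir = ΣF_in − (61.74) = 35.320 Gt C/yr.
At steady state the output of the adjacent reservoir equals its input, 35.320 Gt C/yr.
τ = M / F = 1191 / 35.320 = 33.72 yr.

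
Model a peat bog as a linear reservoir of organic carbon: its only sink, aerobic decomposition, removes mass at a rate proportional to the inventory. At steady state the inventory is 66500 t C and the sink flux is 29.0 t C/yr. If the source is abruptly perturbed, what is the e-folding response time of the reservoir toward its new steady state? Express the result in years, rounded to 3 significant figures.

For a linear reservoir the response time equals the residence time τ = M/F.
τ = 66500 / 29.0 = 2293 yr.

2290 yr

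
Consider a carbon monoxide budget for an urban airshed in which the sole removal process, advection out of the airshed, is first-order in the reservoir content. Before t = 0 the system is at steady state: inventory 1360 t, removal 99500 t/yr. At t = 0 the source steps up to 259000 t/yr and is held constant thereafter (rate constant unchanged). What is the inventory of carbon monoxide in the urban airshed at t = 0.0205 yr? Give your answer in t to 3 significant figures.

3050 t

τ = M₀/F₀ = 1360/99500 = 0.01367 yr; rate constant k = 1/τ.
New steady state M_∞ = F₁/k = F₁·τ = 259000 × 0.01367 = 3540.1 t.
M(t) = M_∞ + (M₀ − M_∞)·e^(−t/τ); t/τ = 0.0205/0.01367 = 1.500, so e^(−t/τ) = 0.2232.
M(t) = 3540.1 − 2180 × 0.2232 = 3053.6 t.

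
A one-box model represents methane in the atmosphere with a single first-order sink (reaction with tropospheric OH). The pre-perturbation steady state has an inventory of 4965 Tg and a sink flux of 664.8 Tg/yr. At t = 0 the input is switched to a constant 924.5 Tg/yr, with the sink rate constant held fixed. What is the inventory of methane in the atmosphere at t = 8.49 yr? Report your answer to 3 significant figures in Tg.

The sink rate constant is k = F₀/M₀ = 664.8/4965 = 0.1339 yr⁻¹.
Solving dM/dt = F₁ − kM with M(0) = M₀ gives M(t) = F₁/k + (M₀ − F₁/k)·e^(−kt).
F₁/k = 924.5/0.1339 = 6904.5 Tg; kt = 0.1339 × 8.49 = 1.137, e^(−kt) = 0.3208.
M(8.49) = 6904.5 + (4965 − 6904.5) × 0.3208 = 6904.5 − 622.3 = 6282.2 Tg.

6280 Tg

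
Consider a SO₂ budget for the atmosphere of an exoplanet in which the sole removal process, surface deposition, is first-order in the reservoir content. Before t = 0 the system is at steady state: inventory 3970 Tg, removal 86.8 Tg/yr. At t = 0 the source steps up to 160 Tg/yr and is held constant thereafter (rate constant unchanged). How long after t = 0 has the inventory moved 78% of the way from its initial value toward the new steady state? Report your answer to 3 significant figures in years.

τ = M₀/F₀ = 3970/86.8 = 45.74 yr.
The remaining gap fraction is e^(−t/τ); 78% covered ⇒ e^(−t/τ) = 0.220.
t = −τ ln(0.220) = 45.74 × 1.514 = 69.25 yr.

69.3 yr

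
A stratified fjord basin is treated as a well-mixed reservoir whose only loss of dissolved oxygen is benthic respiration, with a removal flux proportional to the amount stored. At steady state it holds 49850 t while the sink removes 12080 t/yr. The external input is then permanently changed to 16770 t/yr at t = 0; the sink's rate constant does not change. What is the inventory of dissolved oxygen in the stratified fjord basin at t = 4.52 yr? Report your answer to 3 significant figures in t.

τ = M₀/F₀ = 49850/12080 = 4.127 yr; rate constant k = 1/τ.
New steady state M_∞ = F₁/k = F₁·τ = 16770 × 4.127 = 69204 t.
M(t) = M_∞ + (M₀ − M_∞)·e^(−t/τ); t/τ = 4.52/4.127 = 1.095, so e^(−t/τ) = 0.3344.
M(t) = 69204 − 19350 × 0.3344 = 62731 t.

62700 t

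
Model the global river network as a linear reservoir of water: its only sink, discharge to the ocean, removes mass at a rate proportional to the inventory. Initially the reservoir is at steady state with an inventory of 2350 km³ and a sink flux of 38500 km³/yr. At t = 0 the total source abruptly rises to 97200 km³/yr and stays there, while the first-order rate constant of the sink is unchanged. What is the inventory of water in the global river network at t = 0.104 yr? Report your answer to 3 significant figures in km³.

Residence time τ = M₀/F₀ = 0.06104 yr. The eventual steady state is M_∞ = M₀·(F₁/F₀) = 2350 × 97200/38500 = 5933.0 km³.
The anomaly ΔM(t) = M(t) − M_∞ decays as ΔM₀·e^(−t/τ) with ΔM₀ = 2350 − 5933.0 = −3583 km³.
At t = 0.104 yr, e^(−t/τ) = e^(−1.704) = 0.1820, so ΔM = −652.1 km³ and M = 5933.0 − 652.1 = 5280.9 km³.

5280 km³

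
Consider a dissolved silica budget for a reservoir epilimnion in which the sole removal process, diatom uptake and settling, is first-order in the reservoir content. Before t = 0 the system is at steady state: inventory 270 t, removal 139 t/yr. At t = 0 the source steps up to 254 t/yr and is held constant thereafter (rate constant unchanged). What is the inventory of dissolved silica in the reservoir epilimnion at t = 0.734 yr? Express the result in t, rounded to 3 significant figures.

340 t

The sink rate constant is k = F₀/M₀ = 139/270 = 0.5148 yr⁻¹.
Solving dM/dt = F₁ − kM with M(0) = M₀ gives M(t) = F₁/k + (M₀ − F₁/k)·e^(−kt).
F₁/k = 254/0.5148 = 493.38 t; kt = 0.5148 × 0.734 = 0.3779, e^(−kt) = 0.6853.
M(0.734) = 493.38 + (270 − 493.38) × 0.6853 = 493.38 − 153.1 = 340.29 t.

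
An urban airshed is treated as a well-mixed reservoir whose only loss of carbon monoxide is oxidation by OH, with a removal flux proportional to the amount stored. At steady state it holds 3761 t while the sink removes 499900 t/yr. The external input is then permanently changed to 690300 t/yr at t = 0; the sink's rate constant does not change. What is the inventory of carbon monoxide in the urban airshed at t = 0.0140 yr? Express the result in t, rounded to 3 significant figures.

Residence time τ = M₀/F₀ = 0.007524 yr. The eventual steady state is M_∞ = M₀·(F₁/F₀) = 3761 × 690300/499900 = 5193.5 t.
The anomaly ΔM(t) = M(t) − M_∞ decays as ΔM₀·e^(−t/τ) with ΔM₀ = 3761 − 5193.5 = −1432 t.
At t = 0.0140 yr, e^(−t/τ) = e^(−1.861) = 0.1555, so ΔM = −222.8 t and M = 5193.5 − 222.8 = 4970.7 t.

4970 t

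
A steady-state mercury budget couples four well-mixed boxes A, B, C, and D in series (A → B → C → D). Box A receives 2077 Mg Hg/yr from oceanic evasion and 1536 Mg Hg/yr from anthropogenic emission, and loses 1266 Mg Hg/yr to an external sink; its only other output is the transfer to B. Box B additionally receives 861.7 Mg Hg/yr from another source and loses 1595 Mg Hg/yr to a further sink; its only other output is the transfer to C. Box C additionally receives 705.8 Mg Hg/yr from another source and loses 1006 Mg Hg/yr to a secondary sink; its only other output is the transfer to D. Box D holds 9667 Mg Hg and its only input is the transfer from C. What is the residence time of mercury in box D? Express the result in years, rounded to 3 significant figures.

Box A: F(A→B) = (2077 + 1536) − 1266 = 2347.0 Mg Hg/yr.
Box B: F(B→C) = (2347.0 + 861.7) − 1595 = 1613.7 Mg Hg/yr.
Box C: F(C→D) = (1613.7 + 705.8) − 1006 = 1313.5 Mg Hg/yr.
Box D throughput = its input = 1313.5 Mg Hg/yr; τ = 9667 / 1313.5 = 7.360 yr.

7.36 yr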